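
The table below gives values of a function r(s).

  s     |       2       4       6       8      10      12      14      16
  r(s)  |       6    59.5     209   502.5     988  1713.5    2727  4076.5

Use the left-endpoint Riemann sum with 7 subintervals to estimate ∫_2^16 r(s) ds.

Δs = 2.
Sum = 2·[6 + 59.5 + 209 + 502.5 + 988 + 1713.5 + 2727] = 12411.

12411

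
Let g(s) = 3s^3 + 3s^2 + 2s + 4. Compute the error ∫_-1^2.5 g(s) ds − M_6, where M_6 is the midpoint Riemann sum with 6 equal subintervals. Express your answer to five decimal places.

Exact integral: ∫_-1^2.5 g(s) ds = 64.421875.
M_6 ≈ 63.4542101.
Error ≈ 64.421875 − 63.4542101 ≈ 0.96766.

0.96766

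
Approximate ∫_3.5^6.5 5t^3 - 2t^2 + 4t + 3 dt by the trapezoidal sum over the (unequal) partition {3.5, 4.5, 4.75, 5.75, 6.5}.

1987.203125

Subinterval widths: 1, 0.25, 1, 0.75.
f(3.5) = 206.875, f(4.5) = 436.125, f(4.75) = 512.734375, f(5.75) = 910.421875, f(6.5) = 1317.625.
On each subinterval the trapezoid contributes (Δt_i/2)·[f(t_{i-1}) + f(t_i)].
Sum = 1987.203125.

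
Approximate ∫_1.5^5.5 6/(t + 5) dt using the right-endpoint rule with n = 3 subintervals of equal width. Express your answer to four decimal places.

Δt = (5.5 − 1.5)/3 = 4/3.
Right endpoints: 17/6, 25/6, 5.5.
f(17/6) = 36/47, f(25/6) = 36/55, f(5.5) = 4/7.
Sum = Δt · [f(17/6) + f(25/6) + f(5.5)].
Sum ≈ 2.6559.

2.6559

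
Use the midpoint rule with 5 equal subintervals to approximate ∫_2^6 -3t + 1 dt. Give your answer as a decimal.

Δt = (6 − 2)/5 = 0.8.
Midpoints: 2.4, 3.2, 4, 4.8, 5.6.
f(2.4) = -6.2, f(3.2) = -8.6, f(4) = -11, f(4.8) = -13.4, f(5.6) = -15.8.
Sum = Δt · [f(2.4) + f(3.2) + f(4) + f(4.8) + f(5.6)].
Sum = -44.

-44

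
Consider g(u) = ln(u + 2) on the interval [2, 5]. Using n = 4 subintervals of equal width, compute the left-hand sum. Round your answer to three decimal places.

Δu = (5 − 2)/4 = 0.75.
Left endpoints: 2, 2.75, 3.5, 4.25.
g(2) ≈ 1.386, g(2.75) ≈ 1.558, g(3.5) ≈ 1.705, g(4.25) ≈ 1.833.
Sum = Δu · [g(2) + g(2.75) + g(3.5) + g(4.25)].
Sum ≈ 4.861.

4.861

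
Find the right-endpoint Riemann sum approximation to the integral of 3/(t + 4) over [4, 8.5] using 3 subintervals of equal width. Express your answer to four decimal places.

1.2428

Δt = (8.5 − 4)/3 = 1.5.
Right endpoints: 5.5, 7, 8.5.
f(5.5) = 6/19, f(7) = 3/11, f(8.5) = 0.24.
Sum = Δt · [f(5.5) + f(7) + f(8.5)].
Sum ≈ 1.2428.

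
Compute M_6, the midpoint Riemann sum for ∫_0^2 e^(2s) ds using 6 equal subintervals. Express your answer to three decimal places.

26.309

Δs = (2 − 0)/6 = 1/3.
Midpoints: 1/6, 0.5, 5/6, 7/6, 1.5, 11/6.
f(1/6) ≈ 1.396, f(0.5) ≈ 2.718, f(5/6) ≈ 5.294, f(7/6) ≈ 10.312, f(1.5) ≈ 20.086, f(11/6) ≈ 39.121.
Sum = Δs · [f(1/6) + f(0.5) + f(5/6) + ...].
Sum ≈ 26.309.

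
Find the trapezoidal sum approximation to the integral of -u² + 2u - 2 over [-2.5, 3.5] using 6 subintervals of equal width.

-26.5

Δu = (3.5 − (-2.5))/6 = 1.
f(-2.5) = -13.25, f(-1.5) = -7.25, f(-0.5) = -3.25, f(0.5) = -1.25, f(1.5) = -1.25, f(2.5) = -3.25, f(3.5) = -7.25.
T_6 = (Δu/2)·[f(u_0) + 2f(u_1) + ... + 2f(u_{5}) + f(u_6)].
Sum = -26.5.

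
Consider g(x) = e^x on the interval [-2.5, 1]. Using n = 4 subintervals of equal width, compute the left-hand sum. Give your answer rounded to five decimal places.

Δx = (1 − (-2.5))/4 = 0.875.
Left endpoints: -2.5, -1.625, -0.75, 0.125.
g(-2.5) ≈ 0.08208, g(-1.625) ≈ 0.19691, g(-0.75) ≈ 0.47237, g(0.125) ≈ 1.13315.
Sum = Δx · [g(-2.5) + g(-1.625) + g(-0.75) + g(0.125)].
Sum ≈ 1.64895.

1.64895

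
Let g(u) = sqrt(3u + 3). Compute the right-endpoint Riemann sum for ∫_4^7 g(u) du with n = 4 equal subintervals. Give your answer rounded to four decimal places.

Δu = (7 − 4)/4 = 0.75.
Right endpoints: 4.75, 5.5, 6.25, 7.
g(4.75) ≈ 4.1533, g(5.5) ≈ 4.4159, g(6.25) ≈ 4.6637, g(7) ≈ 4.8990.
Sum = Δu · [g(4.75) + g(5.5) + g(6.25) + g(7)].
Sum ≈ 13.5989.

13.5989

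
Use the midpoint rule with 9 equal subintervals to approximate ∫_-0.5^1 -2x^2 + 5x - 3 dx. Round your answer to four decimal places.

Δx = (1 − (-0.5))/9 = 1/6.
Midpoints: -5/12, -0.25, -1/12, 1/12, 0.25, 5/12, 7/12, 0.75, 11/12.
f(-5/12) = -391/72, f(-0.25) = -4.375, f(-1/12) = -247/72, f(1/12) = -187/72, f(0.25) = -1.875, f(5/12) = -91/72, f(7/12) = -55/72, f(0.75) = -0.375, f(11/12) = -7/72.
Sum = Δx · [f(-5/12) + f(-0.25) + f(-1/12) + ...].
Sum ≈ -3.3681.

-3.3681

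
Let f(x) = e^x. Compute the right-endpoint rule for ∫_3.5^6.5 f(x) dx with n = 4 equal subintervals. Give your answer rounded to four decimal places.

898.3881

Δx = (6.5 − 3.5)/4 = 0.75.
Right endpoints: 4.25, 5, 5.75, 6.5.
f(4.25) ≈ 70.1054, f(5) ≈ 148.4132, f(5.75) ≈ 314.1907, f(6.5) ≈ 665.1416.
Sum = Δx · [f(4.25) + f(5) + f(5.75) + f(6.5)].
Sum ≈ 898.3881.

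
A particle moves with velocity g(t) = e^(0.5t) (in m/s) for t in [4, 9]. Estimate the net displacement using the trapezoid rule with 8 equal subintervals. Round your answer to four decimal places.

Δt = (9 − 4)/8 = 0.625.
g(4) ≈ 7.3891, g(4.625) ≈ 10.0996, g(5.25) ≈ 13.8046, g(5.875) ≈ 18.8686, g(6.5) ≈ 25.7903, g(7.125) ≈ 35.2512, g(7.75) ≈ 48.1827, g(8.375) ≈ 65.8579, g(9) ≈ 90.0171.
T_8 = (Δt/2)·[g(t_0) + 2g(t_1) + ... + 2g(t_{7}) + g(t_8)].
Sum ≈ 166.5988.

166.5988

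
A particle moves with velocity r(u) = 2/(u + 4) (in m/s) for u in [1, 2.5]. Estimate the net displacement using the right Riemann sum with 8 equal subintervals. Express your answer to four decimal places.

Δu = (2.5 − 1)/8 = 0.1875.
Right endpoints: 1.1875, 1.375, 1.5625, 1.75, 1.9375, 2.125, 2.3125, 2.5.
r(1.1875) = 32/83, r(1.375) = 16/43, r(1.5625) = 32/89, r(1.75) = 8/23, r(1.9375) = 32/95, r(2.125) = 16/49, r(2.3125) = 32/101, r(2.5) = 4/13.
Sum = Δu · [r(1.1875) + r(1.375) + r(1.5625) + ...].
Sum ≈ 0.5162.

0.5162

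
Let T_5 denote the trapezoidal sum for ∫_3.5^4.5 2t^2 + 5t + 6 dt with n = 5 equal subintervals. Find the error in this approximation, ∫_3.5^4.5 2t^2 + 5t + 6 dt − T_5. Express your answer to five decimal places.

-0.01333

Exact integral: ∫_3.5^4.5 f(t) dt ≈ 58.1666667.
T_5 = 58.18.
Error ≈ 58.1666667 − 58.18 ≈ -0.01333.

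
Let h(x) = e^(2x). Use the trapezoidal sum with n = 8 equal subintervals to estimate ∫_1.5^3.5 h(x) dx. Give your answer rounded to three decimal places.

549.441

Δx = (3.5 − 1.5)/8 = 0.25.
h(1.5) ≈ 20.086, h(1.75) ≈ 33.115, h(2) ≈ 54.598, h(2.25) ≈ 90.017, h(2.5) ≈ 148.413, h(2.75) ≈ 244.692, h(3) ≈ 403.429, h(3.25) ≈ 665.142, h(3.5) ≈ 1096.633.
T_8 = (Δx/2)·[h(x_0) + 2h(x_1) + ... + 2h(x_{7}) + h(x_8)].
Sum ≈ 549.441.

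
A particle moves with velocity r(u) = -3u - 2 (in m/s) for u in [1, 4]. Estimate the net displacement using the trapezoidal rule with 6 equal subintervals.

-28.5

Δu = (4 − 1)/6 = 0.5.
r(1) = -5, r(1.5) = -6.5, r(2) = -8, r(2.5) = -9.5, r(3) = -11, r(3.5) = -12.5, r(4) = -14.
T_6 = (Δu/2)·[r(u_0) + 2r(u_1) + ... + 2r(u_{5}) + r(u_6)].
Sum = -28.5.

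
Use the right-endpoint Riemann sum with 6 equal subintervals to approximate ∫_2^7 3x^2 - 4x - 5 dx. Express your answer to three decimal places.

269.653

Δx = (7 − 2)/6 = 5/6.
Right endpoints: 17/6, 11/3, 4.5, 16/3, 37/6, 7.
f(17/6) = 7.75, f(11/3) = 62/3, f(4.5) = 37.75, f(16/3) = 59, f(37/6) = 1013/12, f(7) = 114.
Sum = Δx · [f(17/6) + f(11/3) + f(4.5) + ...].
Sum ≈ 269.653.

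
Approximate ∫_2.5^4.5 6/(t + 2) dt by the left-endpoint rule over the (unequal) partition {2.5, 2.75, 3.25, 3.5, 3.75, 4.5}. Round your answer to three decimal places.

Subinterval widths: 0.25, 0.5, 0.25, 0.25, 0.75.
Left endpoints: 2.5, 2.75, 3.25, 3.5, 3.75.
f(2.5) = 4/3, f(2.75) = 24/19, f(3.25) = 8/7, f(3.5) = 12/11, f(3.75) = 24/23.
Sum = Σ Δt_i · f(t_i).
Sum ≈ 2.306.

2.306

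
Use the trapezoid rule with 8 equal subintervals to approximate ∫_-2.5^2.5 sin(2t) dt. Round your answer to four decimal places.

Δt = (2.5 − (-2.5))/8 = 0.625.
f(-2.5) ≈ 0.9589, f(-1.875) ≈ 0.5716, f(-1.25) ≈ -0.5985, f(-0.625) ≈ -0.9490, f(0) ≈ 0.0000, f(0.625) ≈ 0.9490, f(1.25) ≈ 0.5985, f(1.875) ≈ -0.5716, f(2.5) ≈ -0.9589.
T_8 = (Δt/2)·[f(t_0) + 2f(t_1) + ... + 2f(t_{7}) + f(t_8)].
Sum ≈ 0.0000.

0.0000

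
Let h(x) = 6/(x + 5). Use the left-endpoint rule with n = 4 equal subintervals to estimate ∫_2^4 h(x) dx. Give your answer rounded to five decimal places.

Δx = (4 − 2)/4 = 0.5.
Left endpoints: 2, 2.5, 3, 3.5.
h(2) = 6/7, h(2.5) = 0.8, h(3) = 0.75, h(3.5) = 12/17.
Sum = Δx · [h(2) + h(2.5) + h(3) + h(3.5)].
Sum ≈ 1.55651.

1.55651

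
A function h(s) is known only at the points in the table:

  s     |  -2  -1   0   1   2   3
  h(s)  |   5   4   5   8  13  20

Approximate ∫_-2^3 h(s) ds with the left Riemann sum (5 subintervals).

35

Δs = 1.
Sum = 1·[5 + 4 + 5 + 8 + 13] = 35.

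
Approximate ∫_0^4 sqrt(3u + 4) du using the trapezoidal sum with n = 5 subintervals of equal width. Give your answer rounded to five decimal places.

Δu = (4 − 0)/5 = 0.8.
f(0) ≈ 2.00000, f(0.8) ≈ 2.52982, f(1.6) ≈ 2.96648, f(2.4) ≈ 3.34664, f(3.2) ≈ 3.68782, f(4) ≈ 4.00000.
T_5 = (Δu/2)·[f(u_0) + 2f(u_1) + ... + 2f(u_{4}) + f(u_5)].
Sum ≈ 12.42461.

12.42461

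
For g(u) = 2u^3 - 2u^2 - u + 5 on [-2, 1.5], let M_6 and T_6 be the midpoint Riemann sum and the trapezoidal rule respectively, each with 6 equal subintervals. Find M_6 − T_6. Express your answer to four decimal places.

1.0421

M_6 ≈ 5.670284.
T_6 ≈ 4.628183.
M_6 − T_6 ≈ 1.0421.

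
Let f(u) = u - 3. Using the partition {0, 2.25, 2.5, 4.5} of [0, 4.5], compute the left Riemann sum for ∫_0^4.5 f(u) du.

Subinterval widths: 2.25, 0.25, 2.
Left endpoints: 0, 2.25, 2.5.
f(0) = -3, f(2.25) = -0.75, f(2.5) = -0.5.
Sum = Σ Δu_i · f(u_i).
Sum = -7.9375.

-7.9375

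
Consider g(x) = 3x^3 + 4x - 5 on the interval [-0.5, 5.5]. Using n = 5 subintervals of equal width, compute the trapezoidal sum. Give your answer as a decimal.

Δx = (5.5 − (-0.5))/5 = 1.2.
g(-0.5) = -7.375, g(0.7) = -1.171, g(1.9) = 23.177, g(3.1) = 96.773, g(4.3) = 250.721, g(5.5) = 516.125.
T_5 = (Δx/2)·[g(x_0) + 2g(x_1) + ... + 2g(x_{4}) + g(x_5)].
Sum = 748.65.

748.65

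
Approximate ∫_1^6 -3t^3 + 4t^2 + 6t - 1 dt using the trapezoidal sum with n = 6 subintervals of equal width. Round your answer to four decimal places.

Δt = (6 − 1)/6 = 5/6.
f(1) = 6, f(11/6) = 119/24, f(8/3) = -121/9, f(3.5) = -59.625, f(13/3) = -144, f(31/6) = -19943/72, f(6) = -469.
T_6 = (Δt/2)·[f(t_0) + 2f(t_1) + ... + 2f(t_{5}) + f(t_6)].
Sum ≈ -600.4977.

-600.4977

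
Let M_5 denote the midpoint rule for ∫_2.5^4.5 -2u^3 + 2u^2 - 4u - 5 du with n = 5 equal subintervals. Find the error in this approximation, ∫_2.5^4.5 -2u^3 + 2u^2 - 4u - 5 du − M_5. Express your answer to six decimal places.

Exact integral: ∫_2.5^4.5 f(u) du ≈ -173.16666667.
M_5 = -172.66.
Error ≈ -173.16666667 − (-172.66) ≈ -0.506667.

-0.506667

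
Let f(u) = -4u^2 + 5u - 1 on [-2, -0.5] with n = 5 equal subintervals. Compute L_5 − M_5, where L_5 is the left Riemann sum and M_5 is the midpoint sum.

-3.51

L_5 = -24.84.
M_5 = -21.33.
L_5 − M_5 = -3.51.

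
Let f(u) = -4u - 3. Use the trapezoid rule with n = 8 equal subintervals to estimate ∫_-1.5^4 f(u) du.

Δu = (4 − (-1.5))/8 = 0.6875.
f(-1.5) = 3, f(-0.8125) = 0.25, f(-0.125) = -2.5, f(0.5625) = -5.25, f(1.25) = -8, f(1.9375) = -10.75, f(2.625) = -13.5, f(3.3125) = -16.25, f(4) = -19.
T_8 = (Δu/2)·[f(u_0) + 2f(u_1) + ... + 2f(u_{7}) + f(u_8)].
Sum = -44.

-44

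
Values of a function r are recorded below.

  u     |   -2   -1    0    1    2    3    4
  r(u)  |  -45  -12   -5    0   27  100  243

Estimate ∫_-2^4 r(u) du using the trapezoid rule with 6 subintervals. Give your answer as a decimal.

Δu = 1.
T_6 = (1/2)·[(-45) + 2·(-12) + 2·(-5) + 2·0 + 2·27 + 2·100 + 243] = 209.

209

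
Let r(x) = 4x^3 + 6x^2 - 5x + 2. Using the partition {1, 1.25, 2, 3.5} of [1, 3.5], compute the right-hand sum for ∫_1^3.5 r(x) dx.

383.484375

Subinterval widths: 0.25, 0.75, 1.5.
Right endpoints: 1.25, 2, 3.5.
r(1.25) = 12.9375, r(2) = 48, r(3.5) = 229.5.
Sum = Σ Δx_i · r(x_i).
Sum = 383.484375.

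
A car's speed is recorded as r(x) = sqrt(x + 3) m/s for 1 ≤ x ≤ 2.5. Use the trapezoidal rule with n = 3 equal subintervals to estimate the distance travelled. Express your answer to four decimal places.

3.2650

Δx = (2.5 − 1)/3 = 0.5.
r(1) ≈ 2.0000, r(1.5) ≈ 2.1213, r(2) ≈ 2.2361, r(2.5) ≈ 2.3452.
T_3 = (Δx/2)·[r(x_0) + 2r(x_1) + 2r(x_2) + r(x_3)].
Sum ≈ 3.2650.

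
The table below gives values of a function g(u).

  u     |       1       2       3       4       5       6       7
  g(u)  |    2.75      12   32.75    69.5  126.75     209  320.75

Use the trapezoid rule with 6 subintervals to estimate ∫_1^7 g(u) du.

611.75

Δu = 1.
T_6 = (1/2)·[2.75 + 2·12 + 2·32.75 + 2·69.5 + 2·126.75 + 2·209 + 320.75] = 611.75.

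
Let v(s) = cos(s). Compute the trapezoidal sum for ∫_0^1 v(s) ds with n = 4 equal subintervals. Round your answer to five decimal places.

Δs = (1 − 0)/4 = 0.25.
v(0) ≈ 1.00000, v(0.25) ≈ 0.96891, v(0.5) ≈ 0.87758, v(0.75) ≈ 0.73169, v(1) ≈ 0.54030.
T_4 = (Δs/2)·[v(s_0) + 2v(s_1) + 2v(s_2) + 2v(s_3) + v(s_4)].
Sum ≈ 0.83708.

0.83708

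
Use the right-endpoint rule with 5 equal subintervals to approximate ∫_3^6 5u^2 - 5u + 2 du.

290.4

Δu = (6 − 3)/5 = 0.6.
Right endpoints: 3.6, 4.2, 4.8, 5.4, 6.
f(3.6) = 48.8, f(4.2) = 69.2, f(4.8) = 93.2, f(5.4) = 120.8, f(6) = 152.
Sum = Δu · [f(3.6) + f(4.2) + f(4.8) + f(5.4) + f(6)].
Sum = 290.4.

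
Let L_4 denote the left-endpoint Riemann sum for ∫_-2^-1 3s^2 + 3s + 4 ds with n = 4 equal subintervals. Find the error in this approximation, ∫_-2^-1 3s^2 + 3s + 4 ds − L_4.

-0.78125

Exact integral: ∫_-2^-1 f(s) ds = 6.5.
L_4 = 7.28125.
Error = 6.5 − 7.28125 = -0.78125.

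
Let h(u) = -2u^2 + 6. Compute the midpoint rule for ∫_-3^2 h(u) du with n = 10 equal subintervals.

6.875

Δu = (2 − (-3))/10 = 0.5.
Midpoints: -2.75, -2.25, -1.75, -1.25, -0.75, -0.25, 0.25, 0.75, 1.25, 1.75.
h(-2.75) = -9.125, h(-2.25) = -4.125, h(-1.75) = -0.125, h(-1.25) = 2.875, h(-0.75) = 4.875, h(-0.25) = 5.875, h(0.25) = 5.875, h(0.75) = 4.875, h(1.25) = 2.875, h(1.75) = -0.125.
Sum = Δu · [h(-2.75) + h(-2.25) + h(-1.75) + ...].
Sum = 6.875.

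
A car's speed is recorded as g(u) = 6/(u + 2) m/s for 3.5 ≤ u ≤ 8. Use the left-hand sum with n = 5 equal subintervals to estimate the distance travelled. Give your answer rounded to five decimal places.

3.81724

Δu = (8 − 3.5)/5 = 0.9.
Left endpoints: 3.5, 4.4, 5.3, 6.2, 7.1.
g(3.5) = 12/11, g(4.4) = 0.9375, g(5.3) = 60/73, g(6.2) = 30/41, g(7.1) = 60/91.
Sum = Δu · [g(3.5) + g(4.4) + g(5.3) + g(6.2) + g(7.1)].
Sum ≈ 3.81724.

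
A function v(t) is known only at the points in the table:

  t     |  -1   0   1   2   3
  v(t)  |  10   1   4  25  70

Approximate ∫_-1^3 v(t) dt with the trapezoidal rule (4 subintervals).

70

Δt = 1.
T_4 = (1/2)·[10 + 2·1 + 2·4 + 2·25 + 70] = 70.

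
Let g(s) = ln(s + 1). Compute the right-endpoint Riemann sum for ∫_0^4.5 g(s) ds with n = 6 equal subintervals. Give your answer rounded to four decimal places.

5.4778

Δs = (4.5 − 0)/6 = 0.75.
Right endpoints: 0.75, 1.5, 2.25, 3, 3.75, 4.5.
g(0.75) ≈ 0.5596, g(1.5) ≈ 0.9163, g(2.25) ≈ 1.1787, g(3) ≈ 1.3863, g(3.75) ≈ 1.5581, g(4.5) ≈ 1.7047.
Sum = Δs · [g(0.75) + g(1.5) + g(2.25) + ...].
Sum ≈ 5.4778.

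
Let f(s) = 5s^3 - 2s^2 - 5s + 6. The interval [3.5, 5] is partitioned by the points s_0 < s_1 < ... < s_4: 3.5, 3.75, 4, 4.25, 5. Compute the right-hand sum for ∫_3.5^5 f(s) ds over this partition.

624.3125

Subinterval widths: 0.25, 0.25, 0.25, 0.75.
Right endpoints: 3.75, 4, 4.25, 5.
f(3.75) = 222.796875, f(4) = 274, f(4.25) = 332.453125, f(5) = 556.
Sum = Σ Δs_i · f(s_i).
Sum = 624.3125.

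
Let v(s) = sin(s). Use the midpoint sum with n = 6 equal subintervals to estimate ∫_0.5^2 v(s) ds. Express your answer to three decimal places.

Δs = (2 − 0.5)/6 = 0.25.
Midpoints: 0.625, 0.875, 1.125, 1.375, 1.625, 1.875.
v(0.625) ≈ 0.585, v(0.875) ≈ 0.768, v(1.125) ≈ 0.902, v(1.375) ≈ 0.981, v(1.625) ≈ 0.999, v(1.875) ≈ 0.954.
Sum = Δs · [v(0.625) + v(0.875) + v(1.125) + ...].
Sum ≈ 1.297.

1.297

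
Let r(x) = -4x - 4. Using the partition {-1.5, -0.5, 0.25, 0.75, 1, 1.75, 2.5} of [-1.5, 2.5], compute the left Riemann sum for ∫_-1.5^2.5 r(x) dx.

Subinterval widths: 1, 0.75, 0.5, 0.25, 0.75, 0.75.
Left endpoints: -1.5, -0.5, 0.25, 0.75, 1, 1.75.
r(-1.5) = 2, r(-0.5) = -2, r(0.25) = -5, r(0.75) = -7, r(1) = -8, r(1.75) = -11.
Sum = Σ Δx_i · r(x_i).
Sum = -18.

-18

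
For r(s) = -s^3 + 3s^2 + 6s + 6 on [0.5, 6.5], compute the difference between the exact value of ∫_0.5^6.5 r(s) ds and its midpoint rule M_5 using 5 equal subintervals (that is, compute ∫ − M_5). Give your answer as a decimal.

-5.4

Exact integral: ∫_0.5^6.5 r(s) ds = -9.75.
M_5 = -4.35.
Error = -9.75 − (-4.35) = -5.4.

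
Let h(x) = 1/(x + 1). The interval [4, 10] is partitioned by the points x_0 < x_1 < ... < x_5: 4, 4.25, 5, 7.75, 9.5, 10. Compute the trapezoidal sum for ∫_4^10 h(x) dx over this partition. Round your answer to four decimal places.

Subinterval widths: 0.25, 0.75, 2.75, 1.75, 0.5.
h(4) = 0.2, h(4.25) = 4/21, h(5) = 1/6, h(7.75) = 4/35, h(9.5) = 2/21, h(10) = 1/11.
On each subinterval the trapezoid contributes (Δx_i/2)·[h(x_{i-1}) + h(x_i)].
Sum ≈ 0.7989.

0.7989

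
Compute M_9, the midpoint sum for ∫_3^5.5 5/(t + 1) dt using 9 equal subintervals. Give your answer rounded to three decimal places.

Δt = (5.5 − 3)/9 = 5/18.
Midpoints: 113/36, 41/12, 133/36, 143/36, 4.25, 163/36, 173/36, 61/12, 193/36.
f(113/36) = 180/149, f(41/12) = 60/53, f(133/36) = 180/169, f(143/36) = 180/179, f(4.25) = 20/21, f(163/36) = 180/199, f(173/36) = 180/209, f(61/12) = 60/73, f(193/36) = 180/229.
Sum = Δt · [f(113/36) + f(41/12) + f(133/36) + ...].
Sum ≈ 2.427.

2.427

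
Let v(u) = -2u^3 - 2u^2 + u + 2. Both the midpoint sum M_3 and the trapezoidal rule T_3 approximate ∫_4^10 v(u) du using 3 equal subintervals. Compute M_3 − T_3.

M_3 = -5354.
T_3 = -5618.
M_3 − T_3 = 264.

264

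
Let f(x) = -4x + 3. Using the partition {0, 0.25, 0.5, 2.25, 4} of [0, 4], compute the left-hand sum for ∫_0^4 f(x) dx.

-7.5

Subinterval widths: 0.25, 0.25, 1.75, 1.75.
Left endpoints: 0, 0.25, 0.5, 2.25.
f(0) = 3, f(0.25) = 2, f(0.5) = 1, f(2.25) = -6.
Sum = Σ Δx_i · f(x_i).
Sum = -7.5.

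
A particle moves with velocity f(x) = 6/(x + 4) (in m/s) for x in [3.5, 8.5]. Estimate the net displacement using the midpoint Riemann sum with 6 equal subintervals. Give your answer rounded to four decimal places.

Δx = (8.5 − 3.5)/6 = 5/6.
Midpoints: 47/12, 4.75, 67/12, 77/12, 7.25, 97/12.
f(47/12) = 72/95, f(4.75) = 24/35, f(67/12) = 72/115, f(77/12) = 0.576, f(7.25) = 8/15, f(97/12) = 72/145.
Sum = Δx · [f(47/12) + f(4.75) + f(67/12) + ...].
Sum ≈ 3.0630.

3.0630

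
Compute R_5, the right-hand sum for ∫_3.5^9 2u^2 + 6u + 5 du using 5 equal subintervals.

Δu = (9 − 3.5)/5 = 1.1.
Right endpoints: 4.6, 5.7, 6.8, 7.9, 9.
f(4.6) = 74.92, f(5.7) = 104.18, f(6.8) = 138.28, f(7.9) = 177.22, f(9) = 221.
Sum = Δu · [f(4.6) + f(5.7) + f(6.8) + f(7.9) + f(9)].
Sum = 787.16.

787.16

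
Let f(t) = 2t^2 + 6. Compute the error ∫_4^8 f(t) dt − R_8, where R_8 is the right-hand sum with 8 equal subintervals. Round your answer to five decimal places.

Exact integral: ∫_4^8 f(t) dt ≈ 322.6666667.
R_8 = 347.
Error ≈ 322.6666667 − 347 ≈ -24.33333.

-24.33333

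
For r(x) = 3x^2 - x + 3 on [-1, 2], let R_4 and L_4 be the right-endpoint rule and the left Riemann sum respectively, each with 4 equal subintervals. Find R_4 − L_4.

R_4 = 19.59375.
L_4 = 15.09375.
R_4 − L_4 = 4.5.

4.5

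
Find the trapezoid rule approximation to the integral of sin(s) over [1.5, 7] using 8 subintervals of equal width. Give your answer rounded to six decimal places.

Δs = (7 − 1.5)/8 = 0.6875.
f(1.5) ≈ 0.997495, f(2.1875) ≈ 0.815789, f(2.875) ≈ 0.263446, f(3.5625) ≈ -0.408589, f(4.25) ≈ -0.894989, f(4.9375) ≈ -0.974769, f(5.625) ≈ -0.611682, f(6.3125) ≈ 0.029310, f(7) ≈ 0.656987.
T_8 = (Δs/2)·[f(s_0) + 2f(s_1) + ... + 2f(s_{7}) + f(s_8)].
Sum ≈ -0.656042.

-0.656042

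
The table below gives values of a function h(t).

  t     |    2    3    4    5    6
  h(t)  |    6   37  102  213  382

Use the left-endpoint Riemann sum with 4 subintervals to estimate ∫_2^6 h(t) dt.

Δt = 1.
Sum = 1·[6 + 37 + 102 + 213] = 358.

358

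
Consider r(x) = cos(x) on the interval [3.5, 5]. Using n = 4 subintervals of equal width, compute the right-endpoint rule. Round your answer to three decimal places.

-0.372

Δx = (5 − 3.5)/4 = 0.375.
Right endpoints: 3.875, 4.25, 4.625, 5.
r(3.875) ≈ -0.743, r(4.25) ≈ -0.446, r(4.625) ≈ -0.087, r(5) ≈ 0.284.
Sum = Δx · [r(3.875) + r(4.25) + r(4.625) + r(5)].
Sum ≈ -0.372.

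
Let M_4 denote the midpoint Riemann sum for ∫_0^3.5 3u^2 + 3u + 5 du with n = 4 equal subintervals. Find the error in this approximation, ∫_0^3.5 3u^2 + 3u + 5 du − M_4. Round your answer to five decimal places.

Exact integral: ∫_0^3.5 f(u) du = 78.75.
M_4 ≈ 78.0800781.
Error ≈ 78.75 − 78.0800781 ≈ 0.66992.

0.66992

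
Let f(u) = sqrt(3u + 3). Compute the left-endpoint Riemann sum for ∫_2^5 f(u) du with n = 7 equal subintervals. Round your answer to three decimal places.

10.702

Δu = (5 − 2)/7 = 3/7.
Left endpoints: 2, 17/7, 20/7, 23/7, 26/7, 29/7, 32/7.
f(2) ≈ 3.000, f(17/7) ≈ 3.207, f(20/7) ≈ 3.402, f(23/7) ≈ 3.586, f(26/7) ≈ 3.761, f(29/7) ≈ 3.928, f(32/7) ≈ 4.088.
Sum = Δu · [f(2) + f(17/7) + f(20/7) + ...].
Sum ≈ 10.702.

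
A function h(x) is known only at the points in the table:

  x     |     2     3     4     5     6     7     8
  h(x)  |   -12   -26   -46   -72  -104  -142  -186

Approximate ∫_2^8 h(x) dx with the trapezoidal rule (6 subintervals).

Δx = 1.
T_6 = (1/2)·[(-12) + 2·(-26) + 2·(-46) + 2·(-72) + 2·(-104) + 2·(-142) + (-186)] = -489.

-489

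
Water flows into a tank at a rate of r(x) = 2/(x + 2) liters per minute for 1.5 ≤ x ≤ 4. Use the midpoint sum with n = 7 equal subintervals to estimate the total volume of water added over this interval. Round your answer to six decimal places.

Δx = (4 − 1.5)/7 = 5/14.
Midpoints: 47/28, 57/28, 67/28, 2.75, 87/28, 97/28, 107/28.
r(47/28) = 56/103, r(57/28) = 56/113, r(67/28) = 56/123, r(2.75) = 8/19, r(87/28) = 56/143, r(97/28) = 56/153, r(107/28) = 56/163.
Sum = Δx · [r(47/28) + r(57/28) + r(67/28) + ...].
Sum ≈ 1.077422.

1.077422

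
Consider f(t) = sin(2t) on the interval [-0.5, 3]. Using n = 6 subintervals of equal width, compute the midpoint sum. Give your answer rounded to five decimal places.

-0.22233

Δt = (3 − (-0.5))/6 = 7/12.
Midpoints: -5/24, 0.375, 23/24, 37/24, 2.125, 65/24.
f(-5/24) ≈ -0.40471, f(0.375) ≈ 0.68164, f(23/24) ≈ 0.94078, f(37/24) ≈ 0.05823, f(2.125) ≈ -0.89499, f(65/24) ≈ -0.76208.
Sum = Δt · [f(-5/24) + f(0.375) + f(23/24) + ...].
Sum ≈ -0.22233.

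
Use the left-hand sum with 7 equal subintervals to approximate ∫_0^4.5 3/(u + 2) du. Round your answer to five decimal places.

3.89289

Δu = (4.5 − 0)/7 = 9/14.
Left endpoints: 0, 9/14, 9/7, 27/14, 18/7, 45/14, 27/7.
f(0) = 1.5, f(9/14) = 42/37, f(9/7) = 21/23, f(27/14) = 42/55, f(18/7) = 0.65625, f(45/14) = 42/73, f(27/7) = 21/41.
Sum = Δu · [f(0) + f(9/14) + f(9/7) + ...].
Sum ≈ 3.89289.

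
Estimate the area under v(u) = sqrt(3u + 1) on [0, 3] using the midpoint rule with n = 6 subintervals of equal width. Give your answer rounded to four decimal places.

Δu = (3 − 0)/6 = 0.5.
Midpoints: 0.25, 0.75, 1.25, 1.75, 2.25, 2.75.
v(0.25) ≈ 1.3229, v(0.75) ≈ 1.8028, v(1.25) ≈ 2.1794, v(1.75) ≈ 2.5000, v(2.25) ≈ 2.7839, v(2.75) ≈ 3.0414.
Sum = Δu · [v(0.25) + v(0.75) + v(1.25) + ...].
Sum ≈ 6.8152.

6.8152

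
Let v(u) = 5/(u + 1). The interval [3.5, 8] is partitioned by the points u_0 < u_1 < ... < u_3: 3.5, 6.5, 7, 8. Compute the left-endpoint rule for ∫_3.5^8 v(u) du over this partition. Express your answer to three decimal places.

Subinterval widths: 3, 0.5, 1.
Left endpoints: 3.5, 6.5, 7.
v(3.5) = 10/9, v(6.5) = 2/3, v(7) = 0.625.
Sum = Σ Δu_i · v(u_i).
Sum ≈ 4.292.

4.292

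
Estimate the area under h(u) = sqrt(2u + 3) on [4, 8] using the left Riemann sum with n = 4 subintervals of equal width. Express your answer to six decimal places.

14.918265

Δu = (8 − 4)/4 = 1.
Left endpoints: 4, 5, 6, 7.
h(4) ≈ 3.316625, h(5) ≈ 3.605551, h(6) ≈ 3.872983, h(7) ≈ 4.123106.
Sum = Δu · [h(4) + h(5) + h(6) + h(7)].
Sum ≈ 14.918265.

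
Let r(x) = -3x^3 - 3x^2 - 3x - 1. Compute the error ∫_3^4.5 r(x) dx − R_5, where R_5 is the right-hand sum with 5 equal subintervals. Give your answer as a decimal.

35.420625

Exact integral: ∫_3^4.5 r(x) dx = -329.296875.
R_5 = -364.7175.
Error = -329.296875 − (-364.7175) = 35.420625.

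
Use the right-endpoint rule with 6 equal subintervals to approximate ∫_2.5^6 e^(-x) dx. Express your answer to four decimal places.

0.0586

Δx = (6 − 2.5)/6 = 7/12.
Right endpoints: 37/12, 11/3, 4.25, 29/6, 65/12, 6.
f(37/12) ≈ 0.0458, f(11/3) ≈ 0.0256, f(4.25) ≈ 0.0143, f(29/6) ≈ 0.0080, f(65/12) ≈ 0.0044, f(6) ≈ 0.0025.
Sum = Δx · [f(37/12) + f(11/3) + f(4.25) + ...].
Sum ≈ 0.0586.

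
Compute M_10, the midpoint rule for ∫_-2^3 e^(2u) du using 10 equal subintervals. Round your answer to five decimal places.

Δu = (3 − (-2))/10 = 0.5.
Midpoints: -1.75, -1.25, -0.75, -0.25, 0.25, 0.75, 1.25, 1.75, 2.25, 2.75.
f(-1.75) ≈ 0.03020, f(-1.25) ≈ 0.08208, f(-0.75) ≈ 0.22313, f(-0.25) ≈ 0.60653, f(0.25) ≈ 1.64872, f(0.75) ≈ 4.48169, f(1.25) ≈ 12.18249, f(1.75) ≈ 33.11545, f(2.25) ≈ 90.01713, f(2.75) ≈ 244.69193.
Sum = Δu · [f(-1.75) + f(-1.25) + f(-0.75) + ...].
Sum ≈ 193.53968.

193.53968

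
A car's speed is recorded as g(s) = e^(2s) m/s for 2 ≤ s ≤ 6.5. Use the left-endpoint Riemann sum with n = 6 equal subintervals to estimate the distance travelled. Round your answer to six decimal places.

95289.696665

Δs = (6.5 − 2)/6 = 0.75.
Left endpoints: 2, 2.75, 3.5, 4.25, 5, 5.75.
g(2) ≈ 54.598150, g(2.75) ≈ 244.691932, g(3.5) ≈ 1096.633158, g(4.25) ≈ 4914.768840, g(5) ≈ 22026.465795, g(5.75) ≈ 98715.771011.
Sum = Δs · [g(2) + g(2.75) + g(3.5) + ...].
Sum ≈ 95289.696665.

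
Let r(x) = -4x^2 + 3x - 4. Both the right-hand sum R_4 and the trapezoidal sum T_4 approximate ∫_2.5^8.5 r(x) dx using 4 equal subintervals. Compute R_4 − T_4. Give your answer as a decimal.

-184.5

R_4 = -916.5.
T_4 = -732.
R_4 − T_4 = -184.5.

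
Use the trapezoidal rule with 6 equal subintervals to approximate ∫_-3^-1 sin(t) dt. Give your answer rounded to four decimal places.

-1.5161

Δt = (-1 − (-3))/6 = 1/3.
f(-3) ≈ -0.1411, f(-8/3) ≈ -0.4573, f(-7/3) ≈ -0.7231, f(-2) ≈ -0.9093, f(-5/3) ≈ -0.9954, f(-4/3) ≈ -0.9719, f(-1) ≈ -0.8415.
T_6 = (Δt/2)·[f(t_0) + 2f(t_1) + ... + 2f(t_{5}) + f(t_6)].
Sum ≈ -1.5161.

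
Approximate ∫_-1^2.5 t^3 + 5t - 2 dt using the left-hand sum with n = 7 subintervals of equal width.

Δt = (2.5 − (-1))/7 = 0.5.
Left endpoints: -1, -0.5, 0, 0.5, 1, 1.5, 2.
f(-1) = -8, f(-0.5) = -4.625, f(0) = -2, f(0.5) = 0.625, f(1) = 4, f(1.5) = 8.875, f(2) = 16.
Sum = Δt · [f(-1) + f(-0.5) + f(0) + ...].
Sum = 7.4375.

7.4375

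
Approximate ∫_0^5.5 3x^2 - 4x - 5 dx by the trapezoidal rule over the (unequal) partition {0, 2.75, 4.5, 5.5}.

Subinterval widths: 2.75, 1.75, 1.
f(0) = -5, f(2.75) = 6.6875, f(4.5) = 37.75, f(5.5) = 63.75.
On each subinterval the trapezoid contributes (Δx_i/2)·[f(x_{i-1}) + f(x_i)].
Sum = 91.953125.

91.953125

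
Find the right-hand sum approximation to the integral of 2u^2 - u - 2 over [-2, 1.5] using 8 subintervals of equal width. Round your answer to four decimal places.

0.1504

Δu = (1.5 − (-2))/8 = 0.4375.
Right endpoints: -1.5625, -1.125, -0.6875, -0.25, 0.1875, 0.625, 1.0625, 1.5.
f(-1.5625) = 4.4453125, f(-1.125) = 1.65625, f(-0.6875) = -0.3671875, f(-0.25) = -1.625, f(0.1875) = -2.1171875, f(0.625) = -1.84375, f(1.0625) = -0.8046875, f(1.5) = 1.
Sum = Δu · [f(-1.5625) + f(-1.125) + f(-0.6875) + ...].
Sum ≈ 0.1504.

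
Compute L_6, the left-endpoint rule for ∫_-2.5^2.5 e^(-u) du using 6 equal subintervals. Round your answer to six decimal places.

17.834528

Δu = (2.5 − (-2.5))/6 = 5/6.
Left endpoints: -2.5, -5/3, -5/6, 0, 5/6, 5/3.
f(-2.5) ≈ 12.182494, f(-5/3) ≈ 5.294490, f(-5/6) ≈ 2.300976, f(0) ≈ 1.000000, f(5/6) ≈ 0.434598, f(5/3) ≈ 0.188876.
Sum = Δu · [f(-2.5) + f(-5/3) + f(-5/6) + ...].
Sum ≈ 17.834528.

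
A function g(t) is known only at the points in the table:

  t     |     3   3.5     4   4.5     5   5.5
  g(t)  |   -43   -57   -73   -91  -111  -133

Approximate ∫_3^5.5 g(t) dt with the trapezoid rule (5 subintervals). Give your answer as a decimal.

Δt = 0.5.
T_5 = (0.5/2)·[(-43) + 2·(-57) + 2·(-73) + 2·(-91) + 2·(-111) + (-133)] = -210.

-210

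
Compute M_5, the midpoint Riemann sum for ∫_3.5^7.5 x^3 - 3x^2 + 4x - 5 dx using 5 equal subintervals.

Δx = (7.5 − 3.5)/5 = 0.8.
Midpoints: 3.9, 4.7, 5.5, 6.3, 7.1.
f(3.9) = 24.289, f(4.7) = 51.353, f(5.5) = 92.625, f(6.3) = 151.177, f(7.1) = 230.081.
Sum = Δx · [f(3.9) + f(4.7) + f(5.5) + f(6.3) + f(7.1)].
Sum = 439.62.

439.62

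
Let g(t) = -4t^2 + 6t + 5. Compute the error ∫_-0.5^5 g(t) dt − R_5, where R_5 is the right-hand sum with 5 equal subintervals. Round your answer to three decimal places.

40.737

Exact integral: ∫_-0.5^5 g(t) dt ≈ -65.08333.
R_5 = -105.82.
Error ≈ -65.08333 − (-105.82) ≈ 40.737.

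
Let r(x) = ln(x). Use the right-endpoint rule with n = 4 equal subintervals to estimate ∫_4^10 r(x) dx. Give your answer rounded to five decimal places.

Δx = (10 − 4)/4 = 1.5.
Right endpoints: 5.5, 7, 8.5, 10.
r(5.5) ≈ 1.70475, r(7) ≈ 1.94591, r(8.5) ≈ 2.14007, r(10) ≈ 2.30259.
Sum = Δx · [r(5.5) + r(7) + r(8.5) + r(10)].
Sum ≈ 12.13996.

12.13996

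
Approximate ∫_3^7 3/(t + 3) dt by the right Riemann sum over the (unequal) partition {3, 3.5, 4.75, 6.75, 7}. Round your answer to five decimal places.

Subinterval widths: 0.5, 1.25, 2, 0.25.
Right endpoints: 3.5, 4.75, 6.75, 7.
f(3.5) = 6/13, f(4.75) = 12/31, f(6.75) = 4/13, f(7) = 0.3.
Sum = Σ Δt_i · f(t_i).
Sum ≈ 1.40502.

1.40502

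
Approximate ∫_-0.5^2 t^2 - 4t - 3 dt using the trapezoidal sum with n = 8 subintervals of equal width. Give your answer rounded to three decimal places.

-12.251

Δt = (2 − (-0.5))/8 = 0.3125.
f(-0.5) = -0.75, f(-0.1875) = -2.21484375, f(0.125) = -3.484375, f(0.4375) = -4.55859375, f(0.75) = -5.4375, f(1.0625) = -6.12109375, f(1.375) = -6.609375, f(1.6875) = -6.90234375, f(2) = -7.
T_8 = (Δt/2)·[f(t_0) + 2f(t_1) + ... + 2f(t_{7}) + f(t_8)].
Sum ≈ -12.251.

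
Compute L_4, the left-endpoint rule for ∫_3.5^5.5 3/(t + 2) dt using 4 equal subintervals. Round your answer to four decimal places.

Δt = (5.5 − 3.5)/4 = 0.5.
Left endpoints: 3.5, 4, 4.5, 5.
f(3.5) = 6/11, f(4) = 0.5, f(4.5) = 6/13, f(5) = 3/7.
Sum = Δt · [f(3.5) + f(4) + f(4.5) + f(5)].
Sum ≈ 0.9678.

0.9678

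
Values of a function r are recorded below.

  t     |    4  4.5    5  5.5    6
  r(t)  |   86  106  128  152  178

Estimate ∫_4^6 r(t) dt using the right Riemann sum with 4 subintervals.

Δt = 0.5.
Sum = 0.5·[106 + 128 + 152 + 178] = 282.

282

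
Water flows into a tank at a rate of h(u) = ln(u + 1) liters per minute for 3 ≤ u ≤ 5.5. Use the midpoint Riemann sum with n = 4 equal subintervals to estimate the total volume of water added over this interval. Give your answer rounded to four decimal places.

4.1231

Δu = (5.5 − 3)/4 = 0.625.
Midpoints: 3.3125, 3.9375, 4.5625, 5.1875.
h(3.3125) ≈ 1.4615, h(3.9375) ≈ 1.5969, h(4.5625) ≈ 1.7160, h(5.1875) ≈ 1.8225.
Sum = Δu · [h(3.3125) + h(3.9375) + h(4.5625) + h(5.1875)].
Sum ≈ 4.1231.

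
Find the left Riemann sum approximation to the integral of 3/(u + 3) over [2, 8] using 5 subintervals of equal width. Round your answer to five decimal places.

2.57308

Δu = (8 − 2)/5 = 1.2.
Left endpoints: 2, 3.2, 4.4, 5.6, 6.8.
f(2) = 0.6, f(3.2) = 15/31, f(4.4) = 15/37, f(5.6) = 15/43, f(6.8) = 15/49.
Sum = Δu · [f(2) + f(3.2) + f(4.4) + f(5.6) + f(6.8)].
Sum ≈ 2.57308.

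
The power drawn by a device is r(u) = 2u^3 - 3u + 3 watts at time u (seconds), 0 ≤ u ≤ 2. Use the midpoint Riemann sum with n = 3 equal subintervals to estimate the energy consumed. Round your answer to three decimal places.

Δu = (2 − 0)/3 = 2/3.
Midpoints: 1/3, 1, 5/3.
r(1/3) = 56/27, r(1) = 2, r(5/3) = 196/27.
Sum = Δu · [r(1/3) + r(1) + r(5/3)].
Sum ≈ 7.556.

7.556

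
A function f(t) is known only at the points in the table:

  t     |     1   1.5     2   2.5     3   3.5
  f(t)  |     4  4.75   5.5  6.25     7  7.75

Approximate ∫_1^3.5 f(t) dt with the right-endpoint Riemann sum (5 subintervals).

15.625

Δt = 0.5.
Sum = 0.5·[4.75 + 5.5 + 6.25 + 7 + 7.75] = 15.625.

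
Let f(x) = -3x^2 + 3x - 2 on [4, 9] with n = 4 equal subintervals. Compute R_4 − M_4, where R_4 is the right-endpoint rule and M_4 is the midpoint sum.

-118.359375

R_4 = -693.90625.
M_4 = -575.546875.
R_4 − M_4 = -118.359375.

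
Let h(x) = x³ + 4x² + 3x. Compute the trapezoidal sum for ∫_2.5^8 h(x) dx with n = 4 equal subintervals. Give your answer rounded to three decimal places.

1796.921

Δx = (8 − 2.5)/4 = 1.375.
h(2.5) = 48.125, h(3.875) = 66495/512, h(5.25) = 270.703125, h(6.625) = 248941/512, h(8) = 792.
T_4 = (Δx/2)·[h(x_0) + 2h(x_1) + 2h(x_2) + 2h(x_3) + h(x_4)].
Sum ≈ 1796.921.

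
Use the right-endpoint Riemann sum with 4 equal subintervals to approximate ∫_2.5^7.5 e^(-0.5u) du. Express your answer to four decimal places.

Δu = (7.5 − 2.5)/4 = 1.25.
Right endpoints: 3.75, 5, 6.25, 7.5.
f(3.75) ≈ 0.1534, f(5) ≈ 0.0821, f(6.25) ≈ 0.0439, f(7.5) ≈ 0.0235.
Sum = Δu · [f(3.75) + f(5) + f(6.25) + f(7.5)].
Sum ≈ 0.3786.

0.3786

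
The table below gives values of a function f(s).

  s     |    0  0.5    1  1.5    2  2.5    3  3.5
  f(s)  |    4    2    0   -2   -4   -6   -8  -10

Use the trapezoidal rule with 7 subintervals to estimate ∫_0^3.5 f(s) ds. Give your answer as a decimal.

Δs = 0.5.
T_7 = (0.5/2)·[4 + 2·2 + 2·0 + 2·(-2) + 2·(-4) + 2·(-6) + 2·(-8) + (-10)] = -10.5.

-10.5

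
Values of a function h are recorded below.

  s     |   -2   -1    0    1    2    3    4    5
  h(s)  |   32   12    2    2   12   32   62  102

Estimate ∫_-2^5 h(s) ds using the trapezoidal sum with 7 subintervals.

Δs = 1.
T_7 = (1/2)·[32 + 2·12 + 2·2 + 2·2 + 2·12 + 2·32 + 2·62 + 102] = 189.

189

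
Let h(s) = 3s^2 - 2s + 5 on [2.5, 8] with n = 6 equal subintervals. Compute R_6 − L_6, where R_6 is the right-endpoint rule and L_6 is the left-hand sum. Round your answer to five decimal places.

148.72917

R_6 ≈ 542.8003472.
L_6 ≈ 394.0711806.
R_6 − L_6 ≈ 148.72917.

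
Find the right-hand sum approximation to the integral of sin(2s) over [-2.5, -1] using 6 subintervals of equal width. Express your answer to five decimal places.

Δs = (-1 − (-2.5))/6 = 0.25.
Right endpoints: -2.25, -2, -1.75, -1.5, -1.25, -1.
f(-2.25) ≈ 0.97753, f(-2) ≈ 0.75680, f(-1.75) ≈ 0.35078, f(-1.5) ≈ -0.14112, f(-1.25) ≈ -0.59847, f(-1) ≈ -0.90930.
Sum = Δs · [f(-2.25) + f(-2) + f(-1.75) + ...].
Sum ≈ 0.10906.

0.10906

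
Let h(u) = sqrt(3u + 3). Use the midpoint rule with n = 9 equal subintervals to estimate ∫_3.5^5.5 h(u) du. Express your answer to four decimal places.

Δu = (5.5 − 3.5)/9 = 2/9.
Midpoints: 65/18, 23/6, 73/18, 77/18, 4.5, 85/18, 89/18, 31/6, 97/18.
h(65/18) ≈ 3.7193, h(23/6) ≈ 3.8079, h(73/18) ≈ 3.8944, h(77/18) ≈ 3.9791, h(4.5) ≈ 4.0620, h(85/18) ≈ 4.1433, h(89/18) ≈ 4.2230, h(31/6) ≈ 4.3012, h(97/18) ≈ 4.3780.
Sum = Δu · [h(65/18) + h(23/6) + h(73/18) + ...].
Sum ≈ 8.1129.

8.1129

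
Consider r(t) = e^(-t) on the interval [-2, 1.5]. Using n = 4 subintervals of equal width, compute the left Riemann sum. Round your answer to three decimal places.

10.752

Δt = (1.5 − (-2))/4 = 0.875.
Left endpoints: -2, -1.125, -0.25, 0.625.
r(-2) ≈ 7.389, r(-1.125) ≈ 3.080, r(-0.25) ≈ 1.284, r(0.625) ≈ 0.535.
Sum = Δt · [r(-2) + r(-1.125) + r(-0.25) + r(0.625)].
Sum ≈ 10.752.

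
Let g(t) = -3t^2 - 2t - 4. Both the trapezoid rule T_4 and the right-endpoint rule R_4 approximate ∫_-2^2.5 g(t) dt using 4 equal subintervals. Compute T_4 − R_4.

T_4 = -46.72265625.
R_4 = -55.58203125.
T_4 − R_4 = 8.859375.

8.859375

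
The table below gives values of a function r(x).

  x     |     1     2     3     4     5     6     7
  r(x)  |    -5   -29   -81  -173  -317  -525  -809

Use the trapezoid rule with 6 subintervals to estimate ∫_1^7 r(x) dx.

-1532

Δx = 1.
T_6 = (1/2)·[(-5) + 2·(-29) + 2·(-81) + 2·(-173) + 2·(-317) + 2·(-525) + (-809)] = -1532.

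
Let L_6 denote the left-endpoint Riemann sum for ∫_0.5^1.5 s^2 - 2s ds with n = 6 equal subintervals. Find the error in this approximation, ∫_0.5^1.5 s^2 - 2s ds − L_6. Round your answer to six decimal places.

-0.004630

Exact integral: ∫_0.5^1.5 f(s) ds ≈ -0.91666667.
L_6 ≈ -0.91203704.
Error ≈ -0.91666667 − (-0.91203704) ≈ -0.004630.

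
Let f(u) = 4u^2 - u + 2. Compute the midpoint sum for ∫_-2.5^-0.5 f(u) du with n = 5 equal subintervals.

27.56

Δu = (-0.5 − (-2.5))/5 = 0.4.
Midpoints: -2.3, -1.9, -1.5, -1.1, -0.7.
f(-2.3) = 25.46, f(-1.9) = 18.34, f(-1.5) = 12.5, f(-1.1) = 7.94, f(-0.7) = 4.66.
Sum = Δu · [f(-2.3) + f(-1.9) + f(-1.5) + f(-1.1) + f(-0.7)].
Sum = 27.56.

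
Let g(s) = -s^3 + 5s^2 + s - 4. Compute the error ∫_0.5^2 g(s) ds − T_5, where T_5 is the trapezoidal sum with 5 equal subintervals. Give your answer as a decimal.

-0.028125

Exact integral: ∫_0.5^2 g(s) ds = 5.015625.
T_5 = 5.04375.
Error = 5.015625 − 5.04375 = -0.028125.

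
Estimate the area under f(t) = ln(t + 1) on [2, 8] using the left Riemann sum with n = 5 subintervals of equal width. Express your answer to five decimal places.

9.79355

Δt = (8 − 2)/5 = 1.2.
Left endpoints: 2, 3.2, 4.4, 5.6, 6.8.
f(2) ≈ 1.09861, f(3.2) ≈ 1.43508, f(4.4) ≈ 1.68640, f(5.6) ≈ 1.88707, f(6.8) ≈ 2.05412.
Sum = Δt · [f(2) + f(3.2) + f(4.4) + f(5.6) + f(6.8)].
Sum ≈ 9.79355.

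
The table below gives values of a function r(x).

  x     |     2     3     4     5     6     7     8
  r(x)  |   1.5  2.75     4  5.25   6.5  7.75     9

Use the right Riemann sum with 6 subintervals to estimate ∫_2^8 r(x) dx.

35.25

Δx = 1.
Sum = 1·[2.75 + 4 + 5.25 + 6.5 + 7.75 + 9] = 35.25.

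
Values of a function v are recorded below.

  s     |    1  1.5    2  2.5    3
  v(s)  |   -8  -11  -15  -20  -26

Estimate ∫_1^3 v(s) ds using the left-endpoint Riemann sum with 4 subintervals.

-27

Δs = 0.5.
Sum = 0.5·[(-8) + (-11) + (-15) + (-20)] = -27.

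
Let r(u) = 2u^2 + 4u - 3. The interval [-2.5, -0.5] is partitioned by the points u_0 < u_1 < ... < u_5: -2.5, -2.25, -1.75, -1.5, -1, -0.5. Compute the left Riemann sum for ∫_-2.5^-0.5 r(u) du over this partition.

-6.78125

Subinterval widths: 0.25, 0.5, 0.25, 0.5, 0.5.
Left endpoints: -2.5, -2.25, -1.75, -1.5, -1.
r(-2.5) = -0.5, r(-2.25) = -1.875, r(-1.75) = -3.875, r(-1.5) = -4.5, r(-1) = -5.
Sum = Σ Δu_i · r(u_i).
Sum = -6.78125.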